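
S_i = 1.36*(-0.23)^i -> [1.36, -0.31, 0.07, -0.02, 0.0]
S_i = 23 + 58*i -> [23, 81, 139, 197, 255]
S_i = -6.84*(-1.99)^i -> [-6.84, 13.61, -27.09, 53.9, -107.27]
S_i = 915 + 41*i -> [915, 956, 997, 1038, 1079]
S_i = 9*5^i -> [9, 45, 225, 1125, 5625]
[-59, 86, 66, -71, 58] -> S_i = Random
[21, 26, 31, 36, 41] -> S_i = 21 + 5*i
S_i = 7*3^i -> [7, 21, 63, 189, 567]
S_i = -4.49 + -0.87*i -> [-4.49, -5.36, -6.23, -7.1, -7.97]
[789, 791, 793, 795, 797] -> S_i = 789 + 2*i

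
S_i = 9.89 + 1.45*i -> [9.89, 11.34, 12.79, 14.24, 15.69]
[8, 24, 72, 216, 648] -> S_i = 8*3^i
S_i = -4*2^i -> [-4, -8, -16, -32, -64]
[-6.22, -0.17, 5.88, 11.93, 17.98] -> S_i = -6.22 + 6.05*i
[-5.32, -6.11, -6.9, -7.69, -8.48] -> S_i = -5.32 + -0.79*i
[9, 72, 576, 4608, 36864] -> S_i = 9*8^i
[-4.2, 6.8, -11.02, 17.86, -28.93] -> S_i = -4.20*(-1.62)^i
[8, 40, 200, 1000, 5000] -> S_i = 8*5^i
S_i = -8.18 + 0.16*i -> [-8.18, -8.02, -7.86, -7.7, -7.54]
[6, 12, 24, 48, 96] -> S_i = 6*2^i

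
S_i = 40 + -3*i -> [40, 37, 34, 31, 28]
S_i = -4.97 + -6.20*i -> [-4.97, -11.17, -17.37, -23.57, -29.77]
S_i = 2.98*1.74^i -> [2.98, 5.19, 9.02, 15.7, 27.32]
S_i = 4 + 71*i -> [4, 75, 146, 217, 288]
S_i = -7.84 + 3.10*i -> [-7.84, -4.74, -1.64, 1.46, 4.56]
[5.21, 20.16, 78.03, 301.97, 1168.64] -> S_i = 5.21*3.87^i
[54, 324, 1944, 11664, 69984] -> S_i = 54*6^i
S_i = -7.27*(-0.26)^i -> [-7.27, 1.89, -0.49, 0.13, -0.03]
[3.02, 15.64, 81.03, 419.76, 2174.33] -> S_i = 3.02*5.18^i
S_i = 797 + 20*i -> [797, 817, 837, 857, 877]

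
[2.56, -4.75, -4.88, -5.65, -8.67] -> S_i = Random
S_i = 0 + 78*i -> [0, 78, 156, 234, 312]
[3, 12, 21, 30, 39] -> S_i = 3 + 9*i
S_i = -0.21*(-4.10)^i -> [-0.21, 0.86, -3.53, 14.47, -59.34]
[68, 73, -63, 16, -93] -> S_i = Random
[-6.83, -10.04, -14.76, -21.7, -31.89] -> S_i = -6.83*1.47^i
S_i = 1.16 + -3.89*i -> [1.16, -2.73, -6.62, -10.51, -14.4]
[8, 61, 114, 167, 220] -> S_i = 8 + 53*i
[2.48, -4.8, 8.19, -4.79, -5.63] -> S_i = Random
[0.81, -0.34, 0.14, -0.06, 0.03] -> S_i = 0.81*(-0.42)^i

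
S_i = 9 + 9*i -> [9, 18, 27, 36, 45]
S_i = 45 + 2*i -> [45, 47, 49, 51, 53]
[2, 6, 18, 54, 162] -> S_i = 2*3^i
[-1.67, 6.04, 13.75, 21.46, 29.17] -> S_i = -1.67 + 7.71*i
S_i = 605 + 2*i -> [605, 607, 609, 611, 613]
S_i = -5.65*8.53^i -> [-5.65, -48.19, -411.1, -3506.68, -29911.94]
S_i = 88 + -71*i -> [88, 17, -54, -125, -196]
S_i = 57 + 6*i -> [57, 63, 69, 75, 81]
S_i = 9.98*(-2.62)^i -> [9.98, -26.15, 68.51, -179.49, 470.26]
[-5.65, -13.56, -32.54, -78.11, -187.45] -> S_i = -5.65*2.40^i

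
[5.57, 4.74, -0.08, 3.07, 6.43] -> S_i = Random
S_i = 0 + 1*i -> [0, 1, 2, 3, 4]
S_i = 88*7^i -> [88, 616, 4312, 30184, 211288]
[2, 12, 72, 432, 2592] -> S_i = 2*6^i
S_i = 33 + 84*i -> [33, 117, 201, 285, 369]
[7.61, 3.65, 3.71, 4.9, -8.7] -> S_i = Random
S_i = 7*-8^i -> [7, -56, 448, -3584, 28672]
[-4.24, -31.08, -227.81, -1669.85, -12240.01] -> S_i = -4.24*7.33^i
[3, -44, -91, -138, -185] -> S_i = 3 + -47*i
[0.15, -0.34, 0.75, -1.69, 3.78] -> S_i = 0.15*(-2.24)^i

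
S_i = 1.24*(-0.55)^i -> [1.24, -0.68, 0.38, -0.21, 0.11]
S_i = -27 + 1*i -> [-27, -26, -25, -24, -23]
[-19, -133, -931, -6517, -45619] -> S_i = -19*7^i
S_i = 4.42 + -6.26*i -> [4.42, -1.84, -8.1, -14.36, -20.62]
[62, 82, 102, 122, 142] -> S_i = 62 + 20*i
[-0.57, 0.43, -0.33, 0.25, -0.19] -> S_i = -0.57*(-0.76)^i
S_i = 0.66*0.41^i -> [0.66, 0.27, 0.11, 0.05, 0.02]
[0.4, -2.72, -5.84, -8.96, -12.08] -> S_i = 0.40 + -3.12*i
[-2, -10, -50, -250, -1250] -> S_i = -2*5^i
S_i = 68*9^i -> [68, 612, 5508, 49572, 446148]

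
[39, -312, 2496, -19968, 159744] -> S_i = 39*-8^i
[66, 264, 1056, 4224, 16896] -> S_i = 66*4^i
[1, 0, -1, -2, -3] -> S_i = 1 + -1*i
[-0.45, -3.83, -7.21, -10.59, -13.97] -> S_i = -0.45 + -3.38*i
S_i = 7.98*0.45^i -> [7.98, 3.59, 1.62, 0.73, 0.33]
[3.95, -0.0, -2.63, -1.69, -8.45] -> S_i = Random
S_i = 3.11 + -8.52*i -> [3.11, -5.41, -13.93, -22.45, -30.97]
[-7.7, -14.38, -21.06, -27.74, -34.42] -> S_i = -7.70 + -6.68*i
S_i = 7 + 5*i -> [7, 12, 17, 22, 27]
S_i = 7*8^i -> [7, 56, 448, 3584, 28672]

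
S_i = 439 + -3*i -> [439, 436, 433, 430, 427]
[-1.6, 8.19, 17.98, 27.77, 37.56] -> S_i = -1.60 + 9.79*i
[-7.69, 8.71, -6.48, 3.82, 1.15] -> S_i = Random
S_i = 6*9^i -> [6, 54, 486, 4374, 39366]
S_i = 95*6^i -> [95, 570, 3420, 20520, 123120]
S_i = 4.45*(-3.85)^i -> [4.45, -17.13, 65.96, -253.95, 977.69]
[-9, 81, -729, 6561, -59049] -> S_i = -9*-9^i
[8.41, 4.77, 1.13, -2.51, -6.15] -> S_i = 8.41 + -3.64*i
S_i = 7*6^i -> [7, 42, 252, 1512, 9072]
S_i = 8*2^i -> [8, 16, 32, 64, 128]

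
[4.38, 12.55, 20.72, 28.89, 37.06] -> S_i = 4.38 + 8.17*i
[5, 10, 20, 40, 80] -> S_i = 5*2^i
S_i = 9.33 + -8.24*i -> [9.33, 1.09, -7.15, -15.39, -23.63]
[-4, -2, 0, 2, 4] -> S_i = -4 + 2*i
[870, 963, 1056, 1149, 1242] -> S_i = 870 + 93*i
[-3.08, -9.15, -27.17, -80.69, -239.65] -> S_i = -3.08*2.97^i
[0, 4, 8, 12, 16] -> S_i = 0 + 4*i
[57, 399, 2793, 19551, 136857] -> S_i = 57*7^i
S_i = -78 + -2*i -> [-78, -80, -82, -84, -86]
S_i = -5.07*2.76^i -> [-5.07, -13.99, -38.62, -106.59, -294.2]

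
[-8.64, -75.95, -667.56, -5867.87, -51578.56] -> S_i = -8.64*8.79^i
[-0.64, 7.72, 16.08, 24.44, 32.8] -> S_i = -0.64 + 8.36*i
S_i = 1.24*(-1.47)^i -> [1.24, -1.82, 2.68, -3.94, 5.79]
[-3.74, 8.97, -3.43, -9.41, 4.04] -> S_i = Random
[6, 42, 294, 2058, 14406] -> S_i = 6*7^i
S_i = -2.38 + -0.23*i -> [-2.38, -2.61, -2.84, -3.07, -3.3]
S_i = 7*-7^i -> [7, -49, 343, -2401, 16807]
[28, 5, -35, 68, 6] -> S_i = Random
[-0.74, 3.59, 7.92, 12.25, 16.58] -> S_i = -0.74 + 4.33*i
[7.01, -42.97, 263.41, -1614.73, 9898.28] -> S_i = 7.01*(-6.13)^i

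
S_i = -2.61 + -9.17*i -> [-2.61, -11.78, -20.95, -30.12, -39.29]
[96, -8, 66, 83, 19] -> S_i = Random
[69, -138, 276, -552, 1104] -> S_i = 69*-2^i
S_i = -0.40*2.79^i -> [-0.4, -1.12, -3.11, -8.69, -24.24]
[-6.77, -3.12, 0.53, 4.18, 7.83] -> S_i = -6.77 + 3.65*i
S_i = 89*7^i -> [89, 623, 4361, 30527, 213689]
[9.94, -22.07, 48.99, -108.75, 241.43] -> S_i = 9.94*(-2.22)^i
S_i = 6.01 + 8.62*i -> [6.01, 14.63, 23.25, 31.87, 40.49]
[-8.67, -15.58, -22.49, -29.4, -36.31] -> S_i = -8.67 + -6.91*i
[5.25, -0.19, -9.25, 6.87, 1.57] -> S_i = Random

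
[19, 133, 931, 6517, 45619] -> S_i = 19*7^i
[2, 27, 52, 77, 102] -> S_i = 2 + 25*i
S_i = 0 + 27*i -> [0, 27, 54, 81, 108]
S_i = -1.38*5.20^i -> [-1.38, -7.18, -37.32, -194.04, -1009.0]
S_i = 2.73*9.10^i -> [2.73, 24.84, 226.07, 2057.25, 18720.96]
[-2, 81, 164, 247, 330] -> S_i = -2 + 83*i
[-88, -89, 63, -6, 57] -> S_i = Random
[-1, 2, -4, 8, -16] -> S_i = -1*-2^i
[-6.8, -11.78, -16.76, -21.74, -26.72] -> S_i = -6.80 + -4.98*i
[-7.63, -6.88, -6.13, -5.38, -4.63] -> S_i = -7.63 + 0.75*i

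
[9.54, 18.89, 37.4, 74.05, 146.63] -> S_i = 9.54*1.98^i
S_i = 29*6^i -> [29, 174, 1044, 6264, 37584]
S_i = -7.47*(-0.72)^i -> [-7.47, 5.38, -3.87, 2.79, -2.01]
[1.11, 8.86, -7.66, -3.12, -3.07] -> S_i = Random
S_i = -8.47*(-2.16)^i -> [-8.47, 18.3, -39.52, 85.36, -184.37]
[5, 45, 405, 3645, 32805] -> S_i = 5*9^i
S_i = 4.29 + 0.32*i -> [4.29, 4.61, 4.93, 5.25, 5.57]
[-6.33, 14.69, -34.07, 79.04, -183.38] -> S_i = -6.33*(-2.32)^i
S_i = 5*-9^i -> [5, -45, 405, -3645, 32805]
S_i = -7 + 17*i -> [-7, 10, 27, 44, 61]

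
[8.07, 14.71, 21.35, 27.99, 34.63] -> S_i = 8.07 + 6.64*i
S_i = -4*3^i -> [-4, -12, -36, -108, -324]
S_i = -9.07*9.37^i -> [-9.07, -84.99, -796.32, -7461.5, -69914.24]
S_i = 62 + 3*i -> [62, 65, 68, 71, 74]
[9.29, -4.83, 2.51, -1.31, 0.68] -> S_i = 9.29*(-0.52)^i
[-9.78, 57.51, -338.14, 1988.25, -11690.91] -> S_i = -9.78*(-5.88)^i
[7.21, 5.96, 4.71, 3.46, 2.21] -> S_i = 7.21 + -1.25*i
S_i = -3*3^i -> [-3, -9, -27, -81, -243]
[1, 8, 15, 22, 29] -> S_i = 1 + 7*i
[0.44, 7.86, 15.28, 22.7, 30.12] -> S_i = 0.44 + 7.42*i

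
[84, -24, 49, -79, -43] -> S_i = Random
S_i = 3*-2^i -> [3, -6, 12, -24, 48]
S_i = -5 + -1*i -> [-5, -6, -7, -8, -9]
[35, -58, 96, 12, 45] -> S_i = Random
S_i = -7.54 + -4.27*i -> [-7.54, -11.81, -16.08, -20.35, -24.62]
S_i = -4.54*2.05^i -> [-4.54, -9.31, -19.08, -39.11, -80.18]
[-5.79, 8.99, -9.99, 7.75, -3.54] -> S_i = Random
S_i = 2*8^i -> [2, 16, 128, 1024, 8192]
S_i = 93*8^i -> [93, 744, 5952, 47616, 380928]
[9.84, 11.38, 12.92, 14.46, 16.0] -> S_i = 9.84 + 1.54*i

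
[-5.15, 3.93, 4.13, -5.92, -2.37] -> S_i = Random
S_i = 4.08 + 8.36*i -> [4.08, 12.44, 20.8, 29.16, 37.52]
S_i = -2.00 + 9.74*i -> [-2.0, 7.74, 17.48, 27.22, 36.96]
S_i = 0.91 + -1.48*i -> [0.91, -0.57, -2.05, -3.53, -5.01]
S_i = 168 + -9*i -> [168, 159, 150, 141, 132]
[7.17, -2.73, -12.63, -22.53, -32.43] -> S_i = 7.17 + -9.90*i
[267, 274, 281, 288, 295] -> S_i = 267 + 7*i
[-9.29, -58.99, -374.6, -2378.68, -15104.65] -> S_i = -9.29*6.35^i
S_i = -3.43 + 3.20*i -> [-3.43, -0.23, 2.97, 6.17, 9.37]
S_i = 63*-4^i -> [63, -252, 1008, -4032, 16128]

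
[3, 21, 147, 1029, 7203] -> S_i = 3*7^i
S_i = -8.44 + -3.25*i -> [-8.44, -11.69, -14.94, -18.19, -21.44]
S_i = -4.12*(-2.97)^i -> [-4.12, 12.24, -36.34, 107.94, -320.57]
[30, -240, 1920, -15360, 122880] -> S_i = 30*-8^i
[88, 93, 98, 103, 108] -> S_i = 88 + 5*i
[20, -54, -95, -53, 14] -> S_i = Random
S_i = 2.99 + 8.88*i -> [2.99, 11.87, 20.75, 29.63, 38.51]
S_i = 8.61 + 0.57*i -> [8.61, 9.18, 9.75, 10.32, 10.89]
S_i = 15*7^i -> [15, 105, 735, 5145, 36015]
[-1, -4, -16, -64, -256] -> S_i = -1*4^i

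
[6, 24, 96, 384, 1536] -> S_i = 6*4^i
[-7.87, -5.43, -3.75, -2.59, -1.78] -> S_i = -7.87*0.69^i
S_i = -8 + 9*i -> [-8, 1, 10, 19, 28]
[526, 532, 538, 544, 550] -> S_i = 526 + 6*i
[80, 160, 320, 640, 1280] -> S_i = 80*2^i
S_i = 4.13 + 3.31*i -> [4.13, 7.44, 10.75, 14.06, 17.37]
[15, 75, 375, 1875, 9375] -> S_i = 15*5^i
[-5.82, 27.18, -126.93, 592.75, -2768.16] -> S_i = -5.82*(-4.67)^i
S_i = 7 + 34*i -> [7, 41, 75, 109, 143]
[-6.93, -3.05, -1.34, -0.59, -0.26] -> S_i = -6.93*0.44^i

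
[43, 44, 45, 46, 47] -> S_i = 43 + 1*i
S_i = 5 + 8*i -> [5, 13, 21, 29, 37]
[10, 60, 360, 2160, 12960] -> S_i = 10*6^i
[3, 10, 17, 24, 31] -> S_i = 3 + 7*i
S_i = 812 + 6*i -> [812, 818, 824, 830, 836]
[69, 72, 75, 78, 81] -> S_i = 69 + 3*i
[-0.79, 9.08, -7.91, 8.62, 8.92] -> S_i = Random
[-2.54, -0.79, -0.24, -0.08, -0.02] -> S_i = -2.54*0.31^i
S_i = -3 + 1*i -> [-3, -2, -1, 0, 1]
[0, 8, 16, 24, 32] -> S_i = 0 + 8*i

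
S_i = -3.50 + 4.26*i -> [-3.5, 0.76, 5.02, 9.28, 13.54]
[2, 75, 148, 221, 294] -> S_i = 2 + 73*i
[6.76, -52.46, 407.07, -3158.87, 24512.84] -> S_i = 6.76*(-7.76)^i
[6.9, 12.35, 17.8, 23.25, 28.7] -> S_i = 6.90 + 5.45*i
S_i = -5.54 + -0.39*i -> [-5.54, -5.93, -6.32, -6.71, -7.1]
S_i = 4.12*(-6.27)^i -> [4.12, -25.83, 161.97, -1015.55, 6367.48]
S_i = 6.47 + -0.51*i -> [6.47, 5.96, 5.45, 4.94, 4.43]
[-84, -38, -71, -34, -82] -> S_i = Random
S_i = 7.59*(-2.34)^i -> [7.59, -17.76, 41.56, -97.25, 227.56]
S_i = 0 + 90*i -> [0, 90, 180, 270, 360]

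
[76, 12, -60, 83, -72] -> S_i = Random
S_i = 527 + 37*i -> [527, 564, 601, 638, 675]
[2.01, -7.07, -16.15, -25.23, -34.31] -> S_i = 2.01 + -9.08*i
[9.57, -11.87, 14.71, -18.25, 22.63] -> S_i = 9.57*(-1.24)^i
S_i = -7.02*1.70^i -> [-7.02, -11.93, -20.29, -34.49, -58.63]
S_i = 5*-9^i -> [5, -45, 405, -3645, 32805]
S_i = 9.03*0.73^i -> [9.03, 6.59, 4.81, 3.51, 2.56]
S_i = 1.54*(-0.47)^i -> [1.54, -0.72, 0.34, -0.16, 0.08]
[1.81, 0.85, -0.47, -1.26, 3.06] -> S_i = Random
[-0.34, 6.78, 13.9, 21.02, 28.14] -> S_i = -0.34 + 7.12*i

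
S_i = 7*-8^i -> [7, -56, 448, -3584, 28672]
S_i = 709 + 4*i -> [709, 713, 717, 721, 725]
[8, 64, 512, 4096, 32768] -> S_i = 8*8^i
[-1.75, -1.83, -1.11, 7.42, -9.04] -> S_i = Random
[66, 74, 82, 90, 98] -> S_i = 66 + 8*i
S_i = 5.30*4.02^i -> [5.3, 21.31, 85.65, 344.31, 1384.14]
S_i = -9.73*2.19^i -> [-9.73, -21.31, -46.67, -102.2, -223.82]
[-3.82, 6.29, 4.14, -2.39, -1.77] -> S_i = Random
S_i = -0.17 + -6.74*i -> [-0.17, -6.91, -13.65, -20.39, -27.13]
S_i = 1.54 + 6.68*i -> [1.54, 8.22, 14.9, 21.58, 28.26]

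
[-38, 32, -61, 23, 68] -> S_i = Random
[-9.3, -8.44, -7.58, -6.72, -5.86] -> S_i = -9.30 + 0.86*i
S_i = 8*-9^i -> [8, -72, 648, -5832, 52488]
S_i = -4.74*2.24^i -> [-4.74, -10.62, -23.78, -53.27, -119.34]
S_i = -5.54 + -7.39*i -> [-5.54, -12.93, -20.32, -27.71, -35.1]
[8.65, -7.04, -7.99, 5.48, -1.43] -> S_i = Random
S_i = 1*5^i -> [1, 5, 25, 125, 625]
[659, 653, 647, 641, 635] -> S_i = 659 + -6*i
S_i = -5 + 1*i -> [-5, -4, -3, -2, -1]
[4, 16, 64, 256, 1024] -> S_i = 4*4^i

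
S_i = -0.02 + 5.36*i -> [-0.02, 5.34, 10.7, 16.06, 21.42]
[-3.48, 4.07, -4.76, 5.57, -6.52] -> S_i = -3.48*(-1.17)^i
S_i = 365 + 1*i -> [365, 366, 367, 368, 369]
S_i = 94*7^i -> [94, 658, 4606, 32242, 225694]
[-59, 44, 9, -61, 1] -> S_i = Random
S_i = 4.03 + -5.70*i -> [4.03, -1.67, -7.37, -13.07, -18.77]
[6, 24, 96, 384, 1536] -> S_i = 6*4^i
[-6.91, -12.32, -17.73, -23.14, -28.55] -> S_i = -6.91 + -5.41*i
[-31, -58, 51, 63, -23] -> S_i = Random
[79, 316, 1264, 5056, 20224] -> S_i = 79*4^i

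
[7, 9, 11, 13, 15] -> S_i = 7 + 2*i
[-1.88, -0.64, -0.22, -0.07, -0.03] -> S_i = -1.88*0.34^i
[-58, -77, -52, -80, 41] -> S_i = Random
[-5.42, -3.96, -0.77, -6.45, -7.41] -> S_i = Random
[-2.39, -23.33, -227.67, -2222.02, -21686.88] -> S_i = -2.39*9.76^i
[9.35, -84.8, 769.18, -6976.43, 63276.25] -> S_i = 9.35*(-9.07)^i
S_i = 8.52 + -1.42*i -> [8.52, 7.1, 5.68, 4.26, 2.84]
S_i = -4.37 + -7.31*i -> [-4.37, -11.68, -18.99, -26.3, -33.61]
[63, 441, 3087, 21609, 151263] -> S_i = 63*7^i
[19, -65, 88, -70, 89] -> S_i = Random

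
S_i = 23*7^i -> [23, 161, 1127, 7889, 55223]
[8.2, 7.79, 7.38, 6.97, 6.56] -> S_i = 8.20 + -0.41*i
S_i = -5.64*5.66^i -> [-5.64, -31.92, -180.68, -1022.65, -5788.22]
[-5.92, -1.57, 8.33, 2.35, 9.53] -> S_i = Random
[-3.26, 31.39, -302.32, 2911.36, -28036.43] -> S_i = -3.26*(-9.63)^i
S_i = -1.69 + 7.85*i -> [-1.69, 6.16, 14.01, 21.86, 29.71]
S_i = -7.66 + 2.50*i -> [-7.66, -5.16, -2.66, -0.16, 2.34]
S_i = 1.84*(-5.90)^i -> [1.84, -10.86, 64.05, -377.9, 2229.59]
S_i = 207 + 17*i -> [207, 224, 241, 258, 275]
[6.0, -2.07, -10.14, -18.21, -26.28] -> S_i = 6.00 + -8.07*i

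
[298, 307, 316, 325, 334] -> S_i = 298 + 9*i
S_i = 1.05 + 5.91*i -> [1.05, 6.96, 12.87, 18.78, 24.69]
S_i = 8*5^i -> [8, 40, 200, 1000, 5000]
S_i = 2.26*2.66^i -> [2.26, 6.01, 15.99, 42.54, 113.14]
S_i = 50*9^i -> [50, 450, 4050, 36450, 328050]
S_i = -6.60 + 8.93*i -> [-6.6, 2.33, 11.26, 20.19, 29.12]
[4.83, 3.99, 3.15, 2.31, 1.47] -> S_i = 4.83 + -0.84*i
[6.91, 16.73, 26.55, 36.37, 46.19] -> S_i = 6.91 + 9.82*i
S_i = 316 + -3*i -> [316, 313, 310, 307, 304]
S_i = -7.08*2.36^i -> [-7.08, -16.71, -39.43, -93.06, -219.62]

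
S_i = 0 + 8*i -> [0, 8, 16, 24, 32]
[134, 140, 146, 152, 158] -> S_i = 134 + 6*i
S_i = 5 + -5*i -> [5, 0, -5, -10, -15]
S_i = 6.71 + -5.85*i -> [6.71, 0.86, -4.99, -10.84, -16.69]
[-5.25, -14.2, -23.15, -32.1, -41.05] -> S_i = -5.25 + -8.95*i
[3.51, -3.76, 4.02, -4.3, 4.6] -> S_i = 3.51*(-1.07)^i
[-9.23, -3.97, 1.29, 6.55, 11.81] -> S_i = -9.23 + 5.26*i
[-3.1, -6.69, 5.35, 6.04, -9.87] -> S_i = Random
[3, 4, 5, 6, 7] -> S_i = 3 + 1*i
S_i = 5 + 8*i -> [5, 13, 21, 29, 37]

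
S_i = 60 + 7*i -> [60, 67, 74, 81, 88]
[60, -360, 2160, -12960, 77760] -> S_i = 60*-6^i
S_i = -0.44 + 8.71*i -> [-0.44, 8.27, 16.98, 25.69, 34.4]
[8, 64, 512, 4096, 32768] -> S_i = 8*8^i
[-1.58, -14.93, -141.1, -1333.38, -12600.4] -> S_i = -1.58*9.45^i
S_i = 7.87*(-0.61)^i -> [7.87, -4.8, 2.93, -1.79, 1.09]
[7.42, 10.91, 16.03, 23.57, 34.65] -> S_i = 7.42*1.47^i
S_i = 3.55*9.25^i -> [3.55, 32.84, 303.75, 2809.66, 25989.34]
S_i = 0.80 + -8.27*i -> [0.8, -7.47, -15.74, -24.01, -32.28]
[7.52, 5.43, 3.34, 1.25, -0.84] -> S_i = 7.52 + -2.09*i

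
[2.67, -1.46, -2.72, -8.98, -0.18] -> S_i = Random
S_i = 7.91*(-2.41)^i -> [7.91, -19.06, 45.94, -110.72, 266.84]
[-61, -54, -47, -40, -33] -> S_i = -61 + 7*i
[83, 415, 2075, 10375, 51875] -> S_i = 83*5^i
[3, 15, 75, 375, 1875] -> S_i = 3*5^i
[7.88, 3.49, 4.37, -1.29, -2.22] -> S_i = Random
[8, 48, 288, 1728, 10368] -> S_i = 8*6^i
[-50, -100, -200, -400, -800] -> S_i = -50*2^i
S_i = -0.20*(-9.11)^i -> [-0.2, 1.82, -16.6, 151.21, -1377.54]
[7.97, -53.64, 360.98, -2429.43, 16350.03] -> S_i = 7.97*(-6.73)^i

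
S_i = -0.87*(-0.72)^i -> [-0.87, 0.63, -0.45, 0.32, -0.23]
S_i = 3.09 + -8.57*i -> [3.09, -5.48, -14.05, -22.62, -31.19]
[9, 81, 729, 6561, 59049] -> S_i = 9*9^i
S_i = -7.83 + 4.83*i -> [-7.83, -3.0, 1.83, 6.66, 11.49]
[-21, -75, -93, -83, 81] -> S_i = Random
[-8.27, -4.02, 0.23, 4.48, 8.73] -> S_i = -8.27 + 4.25*i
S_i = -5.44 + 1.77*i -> [-5.44, -3.67, -1.9, -0.13, 1.64]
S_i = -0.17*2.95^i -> [-0.17, -0.5, -1.48, -4.36, -12.87]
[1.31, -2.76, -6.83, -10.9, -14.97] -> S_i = 1.31 + -4.07*i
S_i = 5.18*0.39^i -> [5.18, 2.02, 0.79, 0.31, 0.12]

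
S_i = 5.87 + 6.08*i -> [5.87, 11.95, 18.03, 24.11, 30.19]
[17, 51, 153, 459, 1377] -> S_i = 17*3^i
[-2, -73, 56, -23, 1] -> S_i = Random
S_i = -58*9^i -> [-58, -522, -4698, -42282, -380538]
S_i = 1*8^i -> [1, 8, 64, 512, 4096]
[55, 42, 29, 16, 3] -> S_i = 55 + -13*i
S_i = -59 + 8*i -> [-59, -51, -43, -35, -27]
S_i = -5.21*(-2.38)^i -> [-5.21, 12.4, -29.51, 70.24, -167.17]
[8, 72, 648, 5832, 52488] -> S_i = 8*9^i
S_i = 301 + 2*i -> [301, 303, 305, 307, 309]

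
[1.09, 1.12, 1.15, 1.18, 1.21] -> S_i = 1.09 + 0.03*i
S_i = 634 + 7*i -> [634, 641, 648, 655, 662]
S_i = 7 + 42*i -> [7, 49, 91, 133, 175]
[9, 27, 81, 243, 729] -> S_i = 9*3^i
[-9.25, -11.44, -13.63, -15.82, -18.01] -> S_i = -9.25 + -2.19*i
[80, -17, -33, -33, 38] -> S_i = Random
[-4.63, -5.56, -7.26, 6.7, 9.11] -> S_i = Random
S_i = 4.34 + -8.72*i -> [4.34, -4.38, -13.1, -21.82, -30.54]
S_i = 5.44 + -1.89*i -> [5.44, 3.55, 1.66, -0.23, -2.12]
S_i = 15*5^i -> [15, 75, 375, 1875, 9375]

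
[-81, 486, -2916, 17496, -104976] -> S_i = -81*-6^i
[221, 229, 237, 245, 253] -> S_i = 221 + 8*i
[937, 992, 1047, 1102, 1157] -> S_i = 937 + 55*i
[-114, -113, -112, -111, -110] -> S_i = -114 + 1*i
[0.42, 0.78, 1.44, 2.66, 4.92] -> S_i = 0.42*1.85^i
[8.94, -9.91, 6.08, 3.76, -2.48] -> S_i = Random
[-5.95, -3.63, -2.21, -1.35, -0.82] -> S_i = -5.95*0.61^i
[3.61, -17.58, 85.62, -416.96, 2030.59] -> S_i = 3.61*(-4.87)^i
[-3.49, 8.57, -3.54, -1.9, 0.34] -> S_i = Random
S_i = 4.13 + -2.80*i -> [4.13, 1.33, -1.47, -4.27, -7.07]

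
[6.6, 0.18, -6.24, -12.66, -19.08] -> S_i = 6.60 + -6.42*i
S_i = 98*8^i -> [98, 784, 6272, 50176, 401408]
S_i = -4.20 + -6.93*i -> [-4.2, -11.13, -18.06, -24.99, -31.92]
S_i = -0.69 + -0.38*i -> [-0.69, -1.07, -1.45, -1.83, -2.21]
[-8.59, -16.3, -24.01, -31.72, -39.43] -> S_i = -8.59 + -7.71*i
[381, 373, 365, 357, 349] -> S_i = 381 + -8*i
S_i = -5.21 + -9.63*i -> [-5.21, -14.84, -24.47, -34.1, -43.73]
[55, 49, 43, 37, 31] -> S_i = 55 + -6*i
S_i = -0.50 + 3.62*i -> [-0.5, 3.12, 6.74, 10.36, 13.98]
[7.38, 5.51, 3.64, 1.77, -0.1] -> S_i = 7.38 + -1.87*i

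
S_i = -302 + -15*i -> [-302, -317, -332, -347, -362]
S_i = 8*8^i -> [8, 64, 512, 4096, 32768]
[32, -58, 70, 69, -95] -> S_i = Random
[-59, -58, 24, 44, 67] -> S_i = Random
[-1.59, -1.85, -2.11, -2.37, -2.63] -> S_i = -1.59 + -0.26*i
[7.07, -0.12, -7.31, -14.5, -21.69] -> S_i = 7.07 + -7.19*i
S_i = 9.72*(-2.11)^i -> [9.72, -20.51, 43.27, -91.31, 192.66]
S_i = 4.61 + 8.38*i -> [4.61, 12.99, 21.37, 29.75, 38.13]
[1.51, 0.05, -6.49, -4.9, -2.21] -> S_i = Random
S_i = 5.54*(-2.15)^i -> [5.54, -11.91, 25.61, -55.06, 118.38]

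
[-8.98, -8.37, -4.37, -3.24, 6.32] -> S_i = Random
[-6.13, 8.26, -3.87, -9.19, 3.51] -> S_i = Random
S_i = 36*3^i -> [36, 108, 324, 972, 2916]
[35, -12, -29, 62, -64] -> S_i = Random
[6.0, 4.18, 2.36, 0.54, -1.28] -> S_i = 6.00 + -1.82*i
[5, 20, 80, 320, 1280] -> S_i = 5*4^i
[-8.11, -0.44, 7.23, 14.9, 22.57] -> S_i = -8.11 + 7.67*i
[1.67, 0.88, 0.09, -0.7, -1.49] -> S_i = 1.67 + -0.79*i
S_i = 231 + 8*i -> [231, 239, 247, 255, 263]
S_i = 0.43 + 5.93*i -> [0.43, 6.36, 12.29, 18.22, 24.15]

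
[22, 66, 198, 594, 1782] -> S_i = 22*3^i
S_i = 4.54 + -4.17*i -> [4.54, 0.37, -3.8, -7.97, -12.14]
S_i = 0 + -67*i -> [0, -67, -134, -201, -268]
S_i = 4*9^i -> [4, 36, 324, 2916, 26244]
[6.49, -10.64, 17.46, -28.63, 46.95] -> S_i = 6.49*(-1.64)^i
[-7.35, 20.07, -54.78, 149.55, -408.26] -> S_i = -7.35*(-2.73)^i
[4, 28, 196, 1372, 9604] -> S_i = 4*7^i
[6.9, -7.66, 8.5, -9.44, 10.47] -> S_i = 6.90*(-1.11)^i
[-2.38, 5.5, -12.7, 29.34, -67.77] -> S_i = -2.38*(-2.31)^i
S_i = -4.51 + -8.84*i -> [-4.51, -13.35, -22.19, -31.03, -39.87]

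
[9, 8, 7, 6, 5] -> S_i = 9 + -1*i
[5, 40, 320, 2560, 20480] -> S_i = 5*8^i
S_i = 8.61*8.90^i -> [8.61, 76.63, 682.0, 6069.78, 54021.07]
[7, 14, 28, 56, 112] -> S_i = 7*2^i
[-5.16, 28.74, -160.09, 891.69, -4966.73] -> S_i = -5.16*(-5.57)^i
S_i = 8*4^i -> [8, 32, 128, 512, 2048]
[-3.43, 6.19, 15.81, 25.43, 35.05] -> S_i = -3.43 + 9.62*i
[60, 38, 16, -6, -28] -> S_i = 60 + -22*i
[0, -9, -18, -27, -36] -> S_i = 0 + -9*i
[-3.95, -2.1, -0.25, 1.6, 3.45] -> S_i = -3.95 + 1.85*i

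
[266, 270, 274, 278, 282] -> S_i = 266 + 4*i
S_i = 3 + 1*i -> [3, 4, 5, 6, 7]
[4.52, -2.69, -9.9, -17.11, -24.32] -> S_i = 4.52 + -7.21*i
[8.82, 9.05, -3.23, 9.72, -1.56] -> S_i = Random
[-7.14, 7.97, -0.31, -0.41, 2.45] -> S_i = Random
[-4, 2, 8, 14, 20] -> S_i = -4 + 6*i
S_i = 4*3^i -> [4, 12, 36, 108, 324]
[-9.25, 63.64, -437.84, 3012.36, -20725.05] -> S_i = -9.25*(-6.88)^i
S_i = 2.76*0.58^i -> [2.76, 1.6, 0.93, 0.54, 0.31]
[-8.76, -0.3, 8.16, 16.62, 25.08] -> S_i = -8.76 + 8.46*i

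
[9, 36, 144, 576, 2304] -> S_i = 9*4^i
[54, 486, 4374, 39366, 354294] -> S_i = 54*9^i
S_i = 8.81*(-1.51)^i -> [8.81, -13.3, 20.09, -30.33, 45.8]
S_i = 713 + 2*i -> [713, 715, 717, 719, 721]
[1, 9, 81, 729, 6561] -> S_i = 1*9^i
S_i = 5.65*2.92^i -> [5.65, 16.5, 48.17, 140.67, 410.75]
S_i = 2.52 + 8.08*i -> [2.52, 10.6, 18.68, 26.76, 34.84]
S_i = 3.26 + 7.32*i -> [3.26, 10.58, 17.9, 25.22, 32.54]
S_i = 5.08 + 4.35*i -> [5.08, 9.43, 13.78, 18.13, 22.48]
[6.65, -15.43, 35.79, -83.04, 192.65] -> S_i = 6.65*(-2.32)^i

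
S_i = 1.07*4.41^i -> [1.07, 4.72, 20.81, 91.77, 404.7]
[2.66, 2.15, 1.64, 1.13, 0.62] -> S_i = 2.66 + -0.51*i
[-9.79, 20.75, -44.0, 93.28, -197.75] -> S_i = -9.79*(-2.12)^i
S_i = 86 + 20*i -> [86, 106, 126, 146, 166]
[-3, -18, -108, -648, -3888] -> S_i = -3*6^i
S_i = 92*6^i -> [92, 552, 3312, 19872, 119232]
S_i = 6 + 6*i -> [6, 12, 18, 24, 30]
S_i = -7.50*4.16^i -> [-7.5, -31.2, -129.79, -539.93, -2246.13]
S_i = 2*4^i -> [2, 8, 32, 128, 512]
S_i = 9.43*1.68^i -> [9.43, 15.84, 26.62, 44.71, 75.12]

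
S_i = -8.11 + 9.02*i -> [-8.11, 0.91, 9.93, 18.95, 27.97]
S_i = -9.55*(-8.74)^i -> [-9.55, 83.47, -729.5, 6375.84, -55724.87]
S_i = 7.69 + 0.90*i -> [7.69, 8.59, 9.49, 10.39, 11.29]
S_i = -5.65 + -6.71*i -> [-5.65, -12.36, -19.07, -25.78, -32.49]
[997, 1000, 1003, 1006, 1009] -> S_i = 997 + 3*i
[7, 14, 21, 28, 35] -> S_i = 7 + 7*i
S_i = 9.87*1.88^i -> [9.87, 18.56, 34.88, 65.58, 123.3]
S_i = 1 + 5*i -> [1, 6, 11, 16, 21]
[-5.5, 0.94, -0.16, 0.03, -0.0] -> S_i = -5.50*(-0.17)^i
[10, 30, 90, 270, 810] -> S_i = 10*3^i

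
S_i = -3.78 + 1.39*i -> [-3.78, -2.39, -1.0, 0.39, 1.78]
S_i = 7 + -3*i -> [7, 4, 1, -2, -5]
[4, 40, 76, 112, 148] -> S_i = 4 + 36*i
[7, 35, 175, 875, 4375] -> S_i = 7*5^i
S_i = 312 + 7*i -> [312, 319, 326, 333, 340]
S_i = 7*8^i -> [7, 56, 448, 3584, 28672]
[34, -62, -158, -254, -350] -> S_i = 34 + -96*i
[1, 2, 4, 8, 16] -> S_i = 1*2^i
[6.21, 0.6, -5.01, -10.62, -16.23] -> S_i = 6.21 + -5.61*i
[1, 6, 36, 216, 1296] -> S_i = 1*6^i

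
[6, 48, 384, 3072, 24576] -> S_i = 6*8^i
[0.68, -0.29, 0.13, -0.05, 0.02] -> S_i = 0.68*(-0.43)^i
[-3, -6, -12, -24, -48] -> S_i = -3*2^i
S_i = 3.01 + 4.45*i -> [3.01, 7.46, 11.91, 16.36, 20.81]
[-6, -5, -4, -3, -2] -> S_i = -6 + 1*i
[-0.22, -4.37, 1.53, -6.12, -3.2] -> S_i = Random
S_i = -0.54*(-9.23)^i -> [-0.54, 4.98, -46.0, 424.62, -3919.23]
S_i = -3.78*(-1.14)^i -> [-3.78, 4.31, -4.91, 5.6, -6.38]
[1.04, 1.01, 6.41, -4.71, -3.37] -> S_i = Random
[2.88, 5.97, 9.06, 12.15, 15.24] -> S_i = 2.88 + 3.09*i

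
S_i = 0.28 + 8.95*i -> [0.28, 9.23, 18.18, 27.13, 36.08]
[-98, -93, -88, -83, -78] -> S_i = -98 + 5*i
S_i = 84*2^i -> [84, 168, 336, 672, 1344]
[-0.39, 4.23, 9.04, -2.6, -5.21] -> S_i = Random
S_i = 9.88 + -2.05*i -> [9.88, 7.83, 5.78, 3.73, 1.68]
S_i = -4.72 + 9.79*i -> [-4.72, 5.07, 14.86, 24.65, 34.44]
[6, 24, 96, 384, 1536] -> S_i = 6*4^i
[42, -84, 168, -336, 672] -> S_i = 42*-2^i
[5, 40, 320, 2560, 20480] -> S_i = 5*8^i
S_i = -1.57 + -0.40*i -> [-1.57, -1.97, -2.37, -2.77, -3.17]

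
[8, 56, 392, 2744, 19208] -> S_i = 8*7^i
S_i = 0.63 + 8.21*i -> [0.63, 8.84, 17.05, 25.26, 33.47]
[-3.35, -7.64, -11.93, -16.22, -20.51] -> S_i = -3.35 + -4.29*i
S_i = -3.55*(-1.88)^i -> [-3.55, 6.67, -12.55, 23.59, -44.35]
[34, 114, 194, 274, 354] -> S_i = 34 + 80*i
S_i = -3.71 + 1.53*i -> [-3.71, -2.18, -0.65, 0.88, 2.41]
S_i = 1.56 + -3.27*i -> [1.56, -1.71, -4.98, -8.25, -11.52]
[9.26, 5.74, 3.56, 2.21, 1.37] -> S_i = 9.26*0.62^i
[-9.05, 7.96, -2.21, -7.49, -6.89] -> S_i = Random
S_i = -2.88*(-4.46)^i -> [-2.88, 12.84, -57.29, 255.5, -1139.55]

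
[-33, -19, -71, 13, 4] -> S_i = Random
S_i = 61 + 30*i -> [61, 91, 121, 151, 181]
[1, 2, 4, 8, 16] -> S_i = 1*2^i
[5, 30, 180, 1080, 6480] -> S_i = 5*6^i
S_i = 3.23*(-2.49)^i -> [3.23, -8.04, 20.03, -49.87, 124.17]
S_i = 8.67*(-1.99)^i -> [8.67, -17.25, 34.33, -68.32, 135.97]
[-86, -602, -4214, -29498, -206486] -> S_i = -86*7^i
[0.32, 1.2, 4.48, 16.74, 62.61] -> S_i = 0.32*3.74^i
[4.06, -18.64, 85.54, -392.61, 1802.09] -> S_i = 4.06*(-4.59)^i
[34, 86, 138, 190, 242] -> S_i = 34 + 52*i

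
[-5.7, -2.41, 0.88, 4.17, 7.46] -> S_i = -5.70 + 3.29*i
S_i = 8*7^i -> [8, 56, 392, 2744, 19208]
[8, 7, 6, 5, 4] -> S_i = 8 + -1*i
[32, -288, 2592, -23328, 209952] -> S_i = 32*-9^i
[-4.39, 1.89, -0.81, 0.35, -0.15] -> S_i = -4.39*(-0.43)^i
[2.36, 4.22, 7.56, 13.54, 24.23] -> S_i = 2.36*1.79^i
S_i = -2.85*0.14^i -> [-2.85, -0.4, -0.06, -0.01, -0.0]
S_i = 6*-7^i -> [6, -42, 294, -2058, 14406]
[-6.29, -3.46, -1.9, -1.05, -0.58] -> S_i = -6.29*0.55^i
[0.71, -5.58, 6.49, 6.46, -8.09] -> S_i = Random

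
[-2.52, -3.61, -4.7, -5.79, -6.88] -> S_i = -2.52 + -1.09*i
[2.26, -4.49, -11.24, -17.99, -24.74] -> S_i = 2.26 + -6.75*i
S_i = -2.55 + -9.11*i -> [-2.55, -11.66, -20.77, -29.88, -38.99]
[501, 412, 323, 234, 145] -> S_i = 501 + -89*i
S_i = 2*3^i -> [2, 6, 18, 54, 162]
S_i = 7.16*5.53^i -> [7.16, 39.59, 218.96, 1210.84, 6695.97]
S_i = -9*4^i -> [-9, -36, -144, -576, -2304]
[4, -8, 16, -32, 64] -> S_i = 4*-2^i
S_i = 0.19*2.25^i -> [0.19, 0.43, 0.96, 2.16, 4.87]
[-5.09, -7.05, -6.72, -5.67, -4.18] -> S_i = Random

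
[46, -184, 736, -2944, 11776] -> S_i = 46*-4^i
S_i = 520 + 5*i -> [520, 525, 530, 535, 540]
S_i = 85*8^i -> [85, 680, 5440, 43520, 348160]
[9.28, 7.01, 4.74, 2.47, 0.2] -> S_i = 9.28 + -2.27*i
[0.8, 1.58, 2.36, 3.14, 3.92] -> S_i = 0.80 + 0.78*i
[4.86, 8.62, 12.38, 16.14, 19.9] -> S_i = 4.86 + 3.76*i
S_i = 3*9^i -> [3, 27, 243, 2187, 19683]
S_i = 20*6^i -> [20, 120, 720, 4320, 25920]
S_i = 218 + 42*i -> [218, 260, 302, 344, 386]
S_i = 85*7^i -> [85, 595, 4165, 29155, 204085]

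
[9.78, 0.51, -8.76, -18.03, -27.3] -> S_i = 9.78 + -9.27*i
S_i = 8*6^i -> [8, 48, 288, 1728, 10368]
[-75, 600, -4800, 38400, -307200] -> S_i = -75*-8^i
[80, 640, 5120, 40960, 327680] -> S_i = 80*8^i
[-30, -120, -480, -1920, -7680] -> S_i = -30*4^i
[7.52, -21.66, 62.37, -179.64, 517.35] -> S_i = 7.52*(-2.88)^i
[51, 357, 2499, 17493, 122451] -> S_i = 51*7^i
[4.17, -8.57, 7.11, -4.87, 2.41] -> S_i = Random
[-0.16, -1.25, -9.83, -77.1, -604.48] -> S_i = -0.16*7.84^i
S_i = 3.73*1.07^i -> [3.73, 3.99, 4.27, 4.57, 4.89]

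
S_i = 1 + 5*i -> [1, 6, 11, 16, 21]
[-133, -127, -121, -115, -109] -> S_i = -133 + 6*i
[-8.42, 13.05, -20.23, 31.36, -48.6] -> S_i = -8.42*(-1.55)^i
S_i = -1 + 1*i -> [-1, 0, 1, 2, 3]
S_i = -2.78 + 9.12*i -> [-2.78, 6.34, 15.46, 24.58, 33.7]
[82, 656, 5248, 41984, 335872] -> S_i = 82*8^i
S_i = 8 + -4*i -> [8, 4, 0, -4, -8]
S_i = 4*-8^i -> [4, -32, 256, -2048, 16384]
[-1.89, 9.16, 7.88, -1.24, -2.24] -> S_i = Random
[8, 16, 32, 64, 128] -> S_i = 8*2^i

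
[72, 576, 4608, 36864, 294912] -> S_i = 72*8^i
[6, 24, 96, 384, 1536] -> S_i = 6*4^i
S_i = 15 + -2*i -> [15, 13, 11, 9, 7]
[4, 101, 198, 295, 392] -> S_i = 4 + 97*i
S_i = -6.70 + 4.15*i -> [-6.7, -2.55, 1.6, 5.75, 9.9]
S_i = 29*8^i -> [29, 232, 1856, 14848, 118784]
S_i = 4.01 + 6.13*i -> [4.01, 10.14, 16.27, 22.4, 28.53]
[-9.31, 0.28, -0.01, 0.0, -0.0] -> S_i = -9.31*(-0.03)^i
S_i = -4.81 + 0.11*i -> [-4.81, -4.7, -4.59, -4.48, -4.37]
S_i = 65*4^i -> [65, 260, 1040, 4160, 16640]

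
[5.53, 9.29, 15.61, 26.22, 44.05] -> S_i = 5.53*1.68^i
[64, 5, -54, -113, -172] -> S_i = 64 + -59*i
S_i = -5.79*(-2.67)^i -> [-5.79, 15.46, -41.28, 110.21, -294.25]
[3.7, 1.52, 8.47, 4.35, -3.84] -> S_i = Random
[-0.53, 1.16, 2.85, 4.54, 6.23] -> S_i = -0.53 + 1.69*i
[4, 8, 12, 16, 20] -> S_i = 4 + 4*i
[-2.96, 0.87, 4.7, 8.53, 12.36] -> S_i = -2.96 + 3.83*i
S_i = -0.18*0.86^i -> [-0.18, -0.15, -0.13, -0.11, -0.1]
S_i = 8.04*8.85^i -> [8.04, 71.15, 629.71, 5572.96, 49320.69]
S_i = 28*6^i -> [28, 168, 1008, 6048, 36288]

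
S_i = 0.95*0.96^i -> [0.95, 0.91, 0.88, 0.84, 0.81]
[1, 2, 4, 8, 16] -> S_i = 1*2^i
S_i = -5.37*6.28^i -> [-5.37, -33.72, -211.78, -1330.0, -8352.43]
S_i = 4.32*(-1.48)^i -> [4.32, -6.39, 9.46, -14.0, 20.73]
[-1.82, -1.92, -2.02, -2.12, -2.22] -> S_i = -1.82 + -0.10*i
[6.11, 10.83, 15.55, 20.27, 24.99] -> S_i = 6.11 + 4.72*i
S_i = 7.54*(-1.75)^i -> [7.54, -13.2, 23.09, -40.41, 70.72]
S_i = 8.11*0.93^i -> [8.11, 7.54, 7.01, 6.52, 6.07]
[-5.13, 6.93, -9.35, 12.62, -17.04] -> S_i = -5.13*(-1.35)^i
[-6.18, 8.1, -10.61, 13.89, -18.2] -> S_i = -6.18*(-1.31)^i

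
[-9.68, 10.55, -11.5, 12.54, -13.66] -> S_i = -9.68*(-1.09)^i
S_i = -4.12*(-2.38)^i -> [-4.12, 9.81, -23.34, 55.54, -132.19]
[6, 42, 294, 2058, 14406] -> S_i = 6*7^i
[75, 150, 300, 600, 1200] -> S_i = 75*2^i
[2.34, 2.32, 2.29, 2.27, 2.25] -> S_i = 2.34*0.99^i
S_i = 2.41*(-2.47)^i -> [2.41, -5.95, 14.7, -36.32, 89.7]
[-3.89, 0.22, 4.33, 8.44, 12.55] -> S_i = -3.89 + 4.11*i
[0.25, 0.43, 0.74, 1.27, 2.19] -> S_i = 0.25*1.72^i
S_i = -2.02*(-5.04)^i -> [-2.02, 10.18, -51.31, 258.61, -1303.39]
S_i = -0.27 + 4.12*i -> [-0.27, 3.85, 7.97, 12.09, 16.21]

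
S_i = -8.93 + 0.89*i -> [-8.93, -8.04, -7.15, -6.26, -5.37]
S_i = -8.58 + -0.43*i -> [-8.58, -9.01, -9.44, -9.87, -10.3]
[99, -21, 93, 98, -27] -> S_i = Random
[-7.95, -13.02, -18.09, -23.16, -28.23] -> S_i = -7.95 + -5.07*i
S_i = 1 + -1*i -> [1, 0, -1, -2, -3]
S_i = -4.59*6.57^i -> [-4.59, -30.16, -198.13, -1301.69, -8552.13]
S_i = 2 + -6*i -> [2, -4, -10, -16, -22]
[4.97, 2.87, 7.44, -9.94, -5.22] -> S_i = Random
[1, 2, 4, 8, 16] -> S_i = 1*2^i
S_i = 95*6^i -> [95, 570, 3420, 20520, 123120]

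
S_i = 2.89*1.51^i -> [2.89, 4.36, 6.59, 9.95, 15.02]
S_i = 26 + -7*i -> [26, 19, 12, 5, -2]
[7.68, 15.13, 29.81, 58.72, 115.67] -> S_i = 7.68*1.97^i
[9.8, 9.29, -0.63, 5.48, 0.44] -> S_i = Random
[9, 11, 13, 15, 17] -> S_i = 9 + 2*i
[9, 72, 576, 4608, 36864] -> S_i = 9*8^i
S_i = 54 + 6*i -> [54, 60, 66, 72, 78]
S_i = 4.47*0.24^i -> [4.47, 1.07, 0.26, 0.06, 0.01]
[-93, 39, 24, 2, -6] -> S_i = Random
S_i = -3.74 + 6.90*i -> [-3.74, 3.16, 10.06, 16.96, 23.86]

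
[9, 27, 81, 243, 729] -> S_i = 9*3^i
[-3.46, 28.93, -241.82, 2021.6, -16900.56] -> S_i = -3.46*(-8.36)^i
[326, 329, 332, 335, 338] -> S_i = 326 + 3*i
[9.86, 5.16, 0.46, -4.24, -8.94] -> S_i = 9.86 + -4.70*i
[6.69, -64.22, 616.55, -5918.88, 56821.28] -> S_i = 6.69*(-9.60)^i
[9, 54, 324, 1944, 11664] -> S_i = 9*6^i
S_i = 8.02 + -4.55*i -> [8.02, 3.47, -1.08, -5.63, -10.18]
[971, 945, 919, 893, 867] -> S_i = 971 + -26*i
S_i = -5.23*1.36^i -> [-5.23, -7.11, -9.67, -13.16, -17.89]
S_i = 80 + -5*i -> [80, 75, 70, 65, 60]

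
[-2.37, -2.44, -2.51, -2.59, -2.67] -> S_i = -2.37*1.03^i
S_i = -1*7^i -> [-1, -7, -49, -343, -2401]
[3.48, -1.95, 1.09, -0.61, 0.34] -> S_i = 3.48*(-0.56)^i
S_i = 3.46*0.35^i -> [3.46, 1.21, 0.42, 0.15, 0.05]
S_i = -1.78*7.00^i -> [-1.78, -12.46, -87.22, -610.54, -4273.78]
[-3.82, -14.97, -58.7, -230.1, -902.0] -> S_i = -3.82*3.92^i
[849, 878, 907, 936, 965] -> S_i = 849 + 29*i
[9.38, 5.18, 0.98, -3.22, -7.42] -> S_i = 9.38 + -4.20*i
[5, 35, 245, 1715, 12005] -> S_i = 5*7^i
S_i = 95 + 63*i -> [95, 158, 221, 284, 347]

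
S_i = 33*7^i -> [33, 231, 1617, 11319, 79233]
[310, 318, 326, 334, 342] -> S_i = 310 + 8*i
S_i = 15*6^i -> [15, 90, 540, 3240, 19440]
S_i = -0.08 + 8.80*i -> [-0.08, 8.72, 17.52, 26.32, 35.12]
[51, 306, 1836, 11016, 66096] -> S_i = 51*6^i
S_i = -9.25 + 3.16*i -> [-9.25, -6.09, -2.93, 0.23, 3.39]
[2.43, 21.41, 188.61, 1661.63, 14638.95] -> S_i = 2.43*8.81^i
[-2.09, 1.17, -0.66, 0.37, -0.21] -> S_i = -2.09*(-0.56)^i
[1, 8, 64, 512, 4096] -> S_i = 1*8^i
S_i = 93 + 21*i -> [93, 114, 135, 156, 177]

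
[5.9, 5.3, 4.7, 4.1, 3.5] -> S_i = 5.90 + -0.60*i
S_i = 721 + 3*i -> [721, 724, 727, 730, 733]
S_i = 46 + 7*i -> [46, 53, 60, 67, 74]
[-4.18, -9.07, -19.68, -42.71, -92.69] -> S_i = -4.18*2.17^i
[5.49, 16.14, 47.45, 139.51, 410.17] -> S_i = 5.49*2.94^i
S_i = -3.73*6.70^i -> [-3.73, -24.99, -167.44, -1121.85, -7516.37]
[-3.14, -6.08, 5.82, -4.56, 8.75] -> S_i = Random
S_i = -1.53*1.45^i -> [-1.53, -2.22, -3.22, -4.66, -6.76]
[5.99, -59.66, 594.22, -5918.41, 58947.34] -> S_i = 5.99*(-9.96)^i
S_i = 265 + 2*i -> [265, 267, 269, 271, 273]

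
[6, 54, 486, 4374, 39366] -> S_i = 6*9^i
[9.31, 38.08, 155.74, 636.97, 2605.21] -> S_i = 9.31*4.09^i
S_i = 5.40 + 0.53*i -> [5.4, 5.93, 6.46, 6.99, 7.52]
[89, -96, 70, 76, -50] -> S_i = Random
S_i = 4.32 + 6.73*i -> [4.32, 11.05, 17.78, 24.51, 31.24]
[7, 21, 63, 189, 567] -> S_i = 7*3^i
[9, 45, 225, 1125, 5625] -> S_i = 9*5^i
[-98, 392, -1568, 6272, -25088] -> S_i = -98*-4^i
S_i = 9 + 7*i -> [9, 16, 23, 30, 37]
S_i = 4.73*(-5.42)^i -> [4.73, -25.64, 138.95, -753.11, 4081.86]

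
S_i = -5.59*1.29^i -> [-5.59, -7.21, -9.3, -12.0, -15.48]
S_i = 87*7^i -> [87, 609, 4263, 29841, 208887]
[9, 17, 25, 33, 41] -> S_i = 9 + 8*i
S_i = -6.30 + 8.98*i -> [-6.3, 2.68, 11.66, 20.64, 29.62]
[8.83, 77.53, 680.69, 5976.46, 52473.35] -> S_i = 8.83*8.78^i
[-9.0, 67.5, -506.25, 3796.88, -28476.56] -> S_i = -9.00*(-7.50)^i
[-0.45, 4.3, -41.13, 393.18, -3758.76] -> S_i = -0.45*(-9.56)^i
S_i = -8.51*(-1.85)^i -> [-8.51, 15.74, -29.13, 53.88, -99.68]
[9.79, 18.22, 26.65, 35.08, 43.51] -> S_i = 9.79 + 8.43*i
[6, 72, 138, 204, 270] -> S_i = 6 + 66*i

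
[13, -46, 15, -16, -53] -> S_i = Random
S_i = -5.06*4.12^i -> [-5.06, -20.85, -85.89, -353.87, -1457.94]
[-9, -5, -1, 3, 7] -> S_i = -9 + 4*i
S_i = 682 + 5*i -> [682, 687, 692, 697, 702]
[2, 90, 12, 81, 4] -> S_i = Random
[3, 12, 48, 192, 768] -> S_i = 3*4^i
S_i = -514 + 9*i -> [-514, -505, -496, -487, -478]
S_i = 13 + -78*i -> [13, -65, -143, -221, -299]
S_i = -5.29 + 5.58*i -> [-5.29, 0.29, 5.87, 11.45, 17.03]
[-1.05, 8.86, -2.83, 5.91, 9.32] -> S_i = Random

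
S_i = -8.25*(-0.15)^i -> [-8.25, 1.24, -0.19, 0.03, -0.0]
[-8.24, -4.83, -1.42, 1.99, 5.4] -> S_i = -8.24 + 3.41*i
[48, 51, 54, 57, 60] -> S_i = 48 + 3*i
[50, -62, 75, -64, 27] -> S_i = Random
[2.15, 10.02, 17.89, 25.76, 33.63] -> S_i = 2.15 + 7.87*i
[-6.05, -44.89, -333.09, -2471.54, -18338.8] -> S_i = -6.05*7.42^i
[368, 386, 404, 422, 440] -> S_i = 368 + 18*i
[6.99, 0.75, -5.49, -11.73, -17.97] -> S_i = 6.99 + -6.24*i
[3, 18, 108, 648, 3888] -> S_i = 3*6^i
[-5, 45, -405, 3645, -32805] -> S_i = -5*-9^i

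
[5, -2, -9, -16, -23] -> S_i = 5 + -7*i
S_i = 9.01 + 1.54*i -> [9.01, 10.55, 12.09, 13.63, 15.17]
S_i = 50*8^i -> [50, 400, 3200, 25600, 204800]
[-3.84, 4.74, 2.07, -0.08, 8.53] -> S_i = Random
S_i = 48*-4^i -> [48, -192, 768, -3072, 12288]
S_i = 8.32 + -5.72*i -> [8.32, 2.6, -3.12, -8.84, -14.56]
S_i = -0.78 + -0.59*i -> [-0.78, -1.37, -1.96, -2.55, -3.14]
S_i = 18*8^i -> [18, 144, 1152, 9216, 73728]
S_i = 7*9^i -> [7, 63, 567, 5103, 45927]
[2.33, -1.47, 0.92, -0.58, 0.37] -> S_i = 2.33*(-0.63)^i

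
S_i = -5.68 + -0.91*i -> [-5.68, -6.59, -7.5, -8.41, -9.32]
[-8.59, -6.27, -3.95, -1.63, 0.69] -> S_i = -8.59 + 2.32*i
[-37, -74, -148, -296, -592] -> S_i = -37*2^i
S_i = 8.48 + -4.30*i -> [8.48, 4.18, -0.12, -4.42, -8.72]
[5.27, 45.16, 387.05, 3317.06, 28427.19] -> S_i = 5.27*8.57^i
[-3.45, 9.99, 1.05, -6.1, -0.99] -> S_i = Random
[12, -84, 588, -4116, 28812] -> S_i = 12*-7^i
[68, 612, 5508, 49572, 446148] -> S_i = 68*9^i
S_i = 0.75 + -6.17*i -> [0.75, -5.42, -11.59, -17.76, -23.93]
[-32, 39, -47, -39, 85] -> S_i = Random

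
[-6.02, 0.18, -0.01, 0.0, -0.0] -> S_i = -6.02*(-0.03)^i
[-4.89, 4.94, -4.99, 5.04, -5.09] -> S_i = -4.89*(-1.01)^i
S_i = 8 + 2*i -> [8, 10, 12, 14, 16]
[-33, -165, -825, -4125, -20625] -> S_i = -33*5^i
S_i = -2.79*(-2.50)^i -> [-2.79, 6.98, -17.44, 43.59, -108.98]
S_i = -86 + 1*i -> [-86, -85, -84, -83, -82]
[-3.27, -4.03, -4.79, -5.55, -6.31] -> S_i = -3.27 + -0.76*i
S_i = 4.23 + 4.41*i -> [4.23, 8.64, 13.05, 17.46, 21.87]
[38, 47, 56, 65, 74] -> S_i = 38 + 9*i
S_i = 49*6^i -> [49, 294, 1764, 10584, 63504]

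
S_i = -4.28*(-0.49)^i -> [-4.28, 2.1, -1.03, 0.5, -0.25]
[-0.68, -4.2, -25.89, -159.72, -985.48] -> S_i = -0.68*6.17^i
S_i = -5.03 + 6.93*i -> [-5.03, 1.9, 8.83, 15.76, 22.69]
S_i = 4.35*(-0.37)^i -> [4.35, -1.61, 0.6, -0.22, 0.08]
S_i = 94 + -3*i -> [94, 91, 88, 85, 82]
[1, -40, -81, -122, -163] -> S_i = 1 + -41*i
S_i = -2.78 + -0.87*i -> [-2.78, -3.65, -4.52, -5.39, -6.26]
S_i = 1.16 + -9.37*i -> [1.16, -8.21, -17.58, -26.95, -36.32]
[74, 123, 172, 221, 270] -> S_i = 74 + 49*i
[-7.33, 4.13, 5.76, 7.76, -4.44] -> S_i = Random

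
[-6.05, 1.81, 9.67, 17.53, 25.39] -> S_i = -6.05 + 7.86*i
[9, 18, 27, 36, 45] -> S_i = 9 + 9*i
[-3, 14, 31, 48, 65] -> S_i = -3 + 17*i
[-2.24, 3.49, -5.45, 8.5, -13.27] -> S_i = -2.24*(-1.56)^i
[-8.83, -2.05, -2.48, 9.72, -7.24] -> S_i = Random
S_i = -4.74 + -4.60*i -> [-4.74, -9.34, -13.94, -18.54, -23.14]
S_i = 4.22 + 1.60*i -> [4.22, 5.82, 7.42, 9.02, 10.62]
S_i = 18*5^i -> [18, 90, 450, 2250, 11250]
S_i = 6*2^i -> [6, 12, 24, 48, 96]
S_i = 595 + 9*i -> [595, 604, 613, 622, 631]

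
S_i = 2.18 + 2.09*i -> [2.18, 4.27, 6.36, 8.45, 10.54]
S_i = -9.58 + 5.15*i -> [-9.58, -4.43, 0.72, 5.87, 11.02]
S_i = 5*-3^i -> [5, -15, 45, -135, 405]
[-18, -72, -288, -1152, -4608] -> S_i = -18*4^i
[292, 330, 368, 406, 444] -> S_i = 292 + 38*i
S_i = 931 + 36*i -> [931, 967, 1003, 1039, 1075]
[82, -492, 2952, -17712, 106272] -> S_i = 82*-6^i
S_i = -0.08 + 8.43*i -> [-0.08, 8.35, 16.78, 25.21, 33.64]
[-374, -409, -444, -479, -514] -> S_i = -374 + -35*i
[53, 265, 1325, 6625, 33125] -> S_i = 53*5^i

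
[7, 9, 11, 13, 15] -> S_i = 7 + 2*i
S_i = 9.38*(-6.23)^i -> [9.38, -58.44, 364.07, -2268.12, 14130.42]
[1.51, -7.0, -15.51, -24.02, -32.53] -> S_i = 1.51 + -8.51*i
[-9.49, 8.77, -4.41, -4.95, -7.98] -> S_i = Random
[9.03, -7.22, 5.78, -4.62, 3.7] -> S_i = 9.03*(-0.80)^i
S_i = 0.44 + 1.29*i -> [0.44, 1.73, 3.02, 4.31, 5.6]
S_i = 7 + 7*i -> [7, 14, 21, 28, 35]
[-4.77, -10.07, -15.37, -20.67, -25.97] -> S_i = -4.77 + -5.30*i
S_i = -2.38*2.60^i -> [-2.38, -6.19, -16.09, -41.83, -108.76]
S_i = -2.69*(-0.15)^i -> [-2.69, 0.4, -0.06, 0.01, -0.0]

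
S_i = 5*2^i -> [5, 10, 20, 40, 80]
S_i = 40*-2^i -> [40, -80, 160, -320, 640]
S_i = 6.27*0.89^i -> [6.27, 5.58, 4.97, 4.42, 3.93]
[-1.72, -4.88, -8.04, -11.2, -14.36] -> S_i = -1.72 + -3.16*i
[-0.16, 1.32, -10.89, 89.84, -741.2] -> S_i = -0.16*(-8.25)^i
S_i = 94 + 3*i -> [94, 97, 100, 103, 106]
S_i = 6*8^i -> [6, 48, 384, 3072, 24576]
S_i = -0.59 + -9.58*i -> [-0.59, -10.17, -19.75, -29.33, -38.91]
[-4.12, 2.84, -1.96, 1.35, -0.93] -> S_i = -4.12*(-0.69)^i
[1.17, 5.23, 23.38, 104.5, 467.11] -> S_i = 1.17*4.47^i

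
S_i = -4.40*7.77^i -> [-4.4, -34.19, -265.64, -2064.03, -16037.5]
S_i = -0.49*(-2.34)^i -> [-0.49, 1.15, -2.68, 6.28, -14.69]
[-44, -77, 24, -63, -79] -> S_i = Random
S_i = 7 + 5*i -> [7, 12, 17, 22, 27]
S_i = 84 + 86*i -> [84, 170, 256, 342, 428]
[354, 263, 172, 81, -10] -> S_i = 354 + -91*i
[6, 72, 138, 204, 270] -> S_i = 6 + 66*i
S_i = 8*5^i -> [8, 40, 200, 1000, 5000]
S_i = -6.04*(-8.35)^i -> [-6.04, 50.43, -421.12, 3516.38, -29361.81]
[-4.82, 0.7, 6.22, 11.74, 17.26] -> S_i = -4.82 + 5.52*i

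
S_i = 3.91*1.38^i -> [3.91, 5.4, 7.45, 10.28, 14.18]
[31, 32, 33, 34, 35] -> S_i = 31 + 1*i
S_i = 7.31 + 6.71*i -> [7.31, 14.02, 20.73, 27.44, 34.15]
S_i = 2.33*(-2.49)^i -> [2.33, -5.8, 14.45, -35.97, 89.57]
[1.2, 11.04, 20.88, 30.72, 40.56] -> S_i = 1.20 + 9.84*i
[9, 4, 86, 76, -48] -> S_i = Random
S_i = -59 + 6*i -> [-59, -53, -47, -41, -35]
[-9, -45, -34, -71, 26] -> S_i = Random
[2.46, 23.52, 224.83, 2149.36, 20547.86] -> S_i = 2.46*9.56^i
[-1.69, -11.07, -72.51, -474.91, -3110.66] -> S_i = -1.69*6.55^i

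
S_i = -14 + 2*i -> [-14, -12, -10, -8, -6]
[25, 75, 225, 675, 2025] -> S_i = 25*3^i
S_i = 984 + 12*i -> [984, 996, 1008, 1020, 1032]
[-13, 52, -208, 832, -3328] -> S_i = -13*-4^i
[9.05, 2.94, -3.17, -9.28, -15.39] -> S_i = 9.05 + -6.11*i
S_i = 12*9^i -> [12, 108, 972, 8748, 78732]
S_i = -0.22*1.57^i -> [-0.22, -0.35, -0.54, -0.85, -1.34]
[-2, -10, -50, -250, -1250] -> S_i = -2*5^i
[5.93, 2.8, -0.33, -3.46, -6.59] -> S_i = 5.93 + -3.13*i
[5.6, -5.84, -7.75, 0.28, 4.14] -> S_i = Random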